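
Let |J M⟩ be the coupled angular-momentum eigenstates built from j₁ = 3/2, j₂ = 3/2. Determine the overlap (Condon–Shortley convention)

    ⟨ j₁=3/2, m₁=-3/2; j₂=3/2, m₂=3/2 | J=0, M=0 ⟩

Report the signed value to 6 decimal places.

−√(1/4) ≈ -0.500000

triangle: 3!×0!×0!/4! = 6/24
(j±m)!: 0!×3!×3!×0!×0!×0! = 36
prefactor² = (2J+1)×Δ×N² = 9
  k=3: −1/(3!×0!×0!×0!×0!×0!) = -1/6
Σ = -1/6  ⇒  CG² = 9×(-1/6)² = 1/4
CG = −√(1/4) = -0.500000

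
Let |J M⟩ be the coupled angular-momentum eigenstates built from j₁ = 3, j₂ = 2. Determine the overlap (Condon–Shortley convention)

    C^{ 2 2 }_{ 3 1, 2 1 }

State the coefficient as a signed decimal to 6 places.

+√(3/14) ≈ +0.462910

triangle: 3!*3!*1!/8! = 36/40320
(j±m)!: 4!*2!*3!*1!*4!*0! = 6912
prefactor² = (2J+1)*Δ*N² = 216/7
  k=2: +1/(2!*1!*0!*1!*3!*0!) = 1/12
Σ = 1/12  ⇒  CG² = 216/7*1/12² = 3/14
CG = +√(3/14) = +0.462910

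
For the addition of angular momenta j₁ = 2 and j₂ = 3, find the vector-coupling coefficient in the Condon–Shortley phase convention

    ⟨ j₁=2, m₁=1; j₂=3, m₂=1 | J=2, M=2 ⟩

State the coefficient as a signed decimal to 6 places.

-0.462910

√[5·3!1!3!/8! · 3!1!4!2!4!0!] = √(216/7)
  +(−1)^1/∏(1,2,0,3,1,0)! = -1/12  (running -1/12)
⟨..|..⟩ = √(216/7)·(-1/12) = -0.462910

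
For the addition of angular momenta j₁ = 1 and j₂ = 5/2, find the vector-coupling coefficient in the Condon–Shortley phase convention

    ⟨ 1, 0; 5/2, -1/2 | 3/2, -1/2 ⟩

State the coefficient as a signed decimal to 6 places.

−√(2/5) ≈ -0.632456

√[4·2!0!3!/6! · 1!1!2!3!1!2!] = √(8/5)
  +(−1)^1/∏(1,1,0,1,0,2)! = -1/2  (running -1/2)
⟨..|..⟩ = √(8/5)·(-1/2) = -0.632456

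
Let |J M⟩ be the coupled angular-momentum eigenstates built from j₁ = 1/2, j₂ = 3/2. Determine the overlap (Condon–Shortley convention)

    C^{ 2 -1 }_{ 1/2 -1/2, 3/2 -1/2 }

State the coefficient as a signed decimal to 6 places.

√[5·0!1!3!/5! · 0!1!1!2!1!3!] = √(3)
  +(−1)^0/∏(0,0,1,1,0,2)! = 1/2  (running 1/2)
⟨..|..⟩ = √(3)·(1/2) = +0.866025

+0.866025  (= +√(3/4))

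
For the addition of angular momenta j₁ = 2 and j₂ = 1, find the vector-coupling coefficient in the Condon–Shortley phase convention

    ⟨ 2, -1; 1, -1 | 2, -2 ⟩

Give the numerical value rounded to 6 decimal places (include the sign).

√[5·1!3!1!/6! · 1!3!0!2!0!4!] = √(12)
  +(−1)^0/∏(0,1,3,0,0,1)! = 1/6  (running 1/6)
⟨..|..⟩ = √(12)·(1/6) = +0.577350

+0.577350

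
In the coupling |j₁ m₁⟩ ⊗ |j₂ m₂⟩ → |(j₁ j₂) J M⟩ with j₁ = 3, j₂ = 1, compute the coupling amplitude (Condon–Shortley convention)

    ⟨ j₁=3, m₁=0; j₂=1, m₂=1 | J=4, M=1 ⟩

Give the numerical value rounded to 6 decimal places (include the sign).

+0.597614  (= +√(5/14))

triangle: 0!·6!·2!/9! = 1440/362880
(j±m)!: 3!·3!·2!·0!·5!·3! = 51840
prefactor² = (2J+1)·Δ·N² = 12960/7
  k=0: +1/(0!·0!·3!·2!·3!·0!) = 1/72
Σ = 1/72  ⇒  CG² = 12960/7·1/72² = 5/14
CG = +√(5/14) = +0.597614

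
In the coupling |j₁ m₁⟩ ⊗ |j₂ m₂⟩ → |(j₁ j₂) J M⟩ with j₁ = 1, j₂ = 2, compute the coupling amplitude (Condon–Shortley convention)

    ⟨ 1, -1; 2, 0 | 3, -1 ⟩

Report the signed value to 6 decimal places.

+0.632456

triangle: 0!·2!·4!/7! = 48/5040
(j±m)!: 0!·2!·2!·2!·2!·4! = 384
prefactor² = (2J+1)·Δ·N² = 128/5
  k=0: +1/(0!·0!·2!·2!·0!·2!) = 1/8
Σ = 1/8  ⇒  CG² = 128/5·1/8² = 2/5
CG = +√(2/5) = +0.632456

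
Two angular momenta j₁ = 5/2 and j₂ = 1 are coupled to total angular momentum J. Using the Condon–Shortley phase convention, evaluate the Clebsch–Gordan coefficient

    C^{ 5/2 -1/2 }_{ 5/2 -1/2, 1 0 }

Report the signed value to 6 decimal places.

triangle: 1!·4!·1!/7! = 24/5040
(j±m)!: 2!·3!·1!·1!·2!·3! = 144
prefactor² = (2J+1)·Δ·N² = 144/35
  k=0: +1/(0!·1!·3!·1!·1!·0!) = 1/6
  k=1: −1/(1!·0!·2!·0!·2!·1!) = -1/4
Σ = -1/12  ⇒  CG² = 144/35·(-1/12)² = 1/35
CG = −√(1/35) = -0.169031

−√(1/35) ≈ -0.169031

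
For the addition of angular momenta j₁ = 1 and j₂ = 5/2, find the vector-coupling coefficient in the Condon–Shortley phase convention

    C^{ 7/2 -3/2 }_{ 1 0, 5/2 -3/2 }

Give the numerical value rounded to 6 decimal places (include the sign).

√[8·0!2!5!/8! · 1!1!1!4!2!5!] = √(1920/7)
  +(−1)^0/∏(0,0,1,1,1,4)! = 1/24  (running 1/24)
⟨..|..⟩ = √(1920/7)·(1/24) = +0.690066

+0.690066  (= +√(10/21))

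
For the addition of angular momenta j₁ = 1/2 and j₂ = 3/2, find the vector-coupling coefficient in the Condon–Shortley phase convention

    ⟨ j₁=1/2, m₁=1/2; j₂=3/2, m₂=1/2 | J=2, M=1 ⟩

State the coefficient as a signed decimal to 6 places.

√[5·0!1!3!/5! · 1!0!2!1!3!1!] = √(3)
  +(−1)^0/∏(0,0,0,2,1,1)! = 1/2  (running 1/2)
⟨..|..⟩ = √(3)·(1/2) = +0.866025

+√(3/4) ≈ +0.866025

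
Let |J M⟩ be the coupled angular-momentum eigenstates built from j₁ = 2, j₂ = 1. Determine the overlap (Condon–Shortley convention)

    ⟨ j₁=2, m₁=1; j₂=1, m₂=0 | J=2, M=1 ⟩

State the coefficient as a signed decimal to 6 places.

triangle: 1!*3!*1!/6! = 6/720
(j±m)!: 3!*1!*1!*1!*3!*1! = 36
prefactor² = (2J+1)*Δ*N² = 3/2
  k=0: +1/(0!*1!*1!*1!*2!*0!) = 1/2
  k=1: −1/(1!*0!*0!*0!*3!*1!) = -1/6
Σ = 1/3  ⇒  CG² = 3/2*1/3² = 1/6
CG = +√(1/6) = +0.408248

+√(1/6) = +0.408248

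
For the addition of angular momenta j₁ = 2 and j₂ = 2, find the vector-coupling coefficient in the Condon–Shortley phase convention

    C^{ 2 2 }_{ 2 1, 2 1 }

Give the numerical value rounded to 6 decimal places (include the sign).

triangle: 2!×2!×2!/7! = 8/5040
(j±m)!: 3!×1!×3!×1!×4!×0! = 864
prefactor² = (2J+1)×Δ×N² = 48/7
  k=1: −1/(1!×1!×0!×2!×2!×0!) = -1/4
Σ = -1/4  ⇒  CG² = 48/7×(-1/4)² = 3/7
CG = −√(3/7) = -0.654654

−√(3/7) = -0.654654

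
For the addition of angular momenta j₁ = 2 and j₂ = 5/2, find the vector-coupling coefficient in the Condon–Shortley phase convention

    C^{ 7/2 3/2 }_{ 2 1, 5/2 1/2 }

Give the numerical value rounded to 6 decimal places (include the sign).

triangle: 1!×3!×4!/9! = 144/362880
(j±m)!: 3!×1!×3!×2!×5!×2! = 17280
prefactor² = (2J+1)×Δ×N² = 384/7
  k=0: +1/(0!×1!×1!×3!×2!×1!) = 1/12
  k=1: −1/(1!×0!×0!×2!×3!×2!) = -1/24
Σ = 1/24  ⇒  CG² = 384/7×1/24² = 2/21
CG = +√(2/21) = +0.308607

+√(2/21) = +0.308607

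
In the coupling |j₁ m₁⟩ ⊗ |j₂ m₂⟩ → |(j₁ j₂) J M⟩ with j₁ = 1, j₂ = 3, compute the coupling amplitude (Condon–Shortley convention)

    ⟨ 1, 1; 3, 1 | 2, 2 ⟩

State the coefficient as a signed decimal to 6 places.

triangle: 2!×0!×4!/7! = 48/5040
(j±m)!: 2!×0!×4!×2!×4!×0! = 2304
prefactor² = (2J+1)×Δ×N² = 768/7
  k=0: +1/(0!×2!×0!×4!×0!×0!) = 1/48
Σ = 1/48  ⇒  CG² = 768/7×1/48² = 1/21
CG = +√(1/21) = +0.218218

+√(1/21) ≈ +0.218218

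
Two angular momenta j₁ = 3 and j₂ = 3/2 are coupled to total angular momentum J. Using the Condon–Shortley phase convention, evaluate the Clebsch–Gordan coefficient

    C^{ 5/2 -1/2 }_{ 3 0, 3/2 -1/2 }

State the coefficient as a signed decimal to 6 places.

-0.414039  (= −√(6/35))

j₁+j₂−J=2  J+j₁−j₂=4  J−j₁+j₂=1  j₁+j₂+J+1=8
(j₁±m₁, j₂±m₂, J±M) = (3,3,1,2,2,3)
P² = 216/35
sum k=0..1:
  [0] +1/12 = 1/12
  [1] −1/4 = -1/4
S = -1/6
C² = P²·S² = 6/35 ; C = -0.414039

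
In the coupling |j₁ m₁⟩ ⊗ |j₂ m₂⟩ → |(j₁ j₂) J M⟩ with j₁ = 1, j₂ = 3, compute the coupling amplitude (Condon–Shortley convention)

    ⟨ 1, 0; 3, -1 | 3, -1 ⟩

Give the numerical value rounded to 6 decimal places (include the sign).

j₁+j₂−J=1  J+j₁−j₂=1  J−j₁+j₂=5  j₁+j₂+J+1=8
(j₁±m₁, j₂±m₂, J±M) = (1,1,2,4,2,4)
P² = 48
sum k=0..1:
  [0] +1/12 = 1/12
  [1] −1/24 = -1/24
S = 1/24
C² = P²·S² = 1/12 ; C = +0.288675

+√(1/12) = +0.288675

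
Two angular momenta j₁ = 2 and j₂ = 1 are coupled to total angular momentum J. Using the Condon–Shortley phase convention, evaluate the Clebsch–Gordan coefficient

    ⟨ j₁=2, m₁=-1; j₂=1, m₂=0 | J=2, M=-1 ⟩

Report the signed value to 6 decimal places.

−√(1/6) ≈ -0.408248

√[5·1!3!1!/6! · 1!3!1!1!1!3!] = √(3/2)
  +(−1)^0/∏(0,1,3,1,0,0)! = 1/6  (running 1/6)
  +(−1)^1/∏(1,0,2,0,1,1)! = -1/2  (running -1/3)
⟨..|..⟩ = √(3/2)·(-1/3) = -0.408248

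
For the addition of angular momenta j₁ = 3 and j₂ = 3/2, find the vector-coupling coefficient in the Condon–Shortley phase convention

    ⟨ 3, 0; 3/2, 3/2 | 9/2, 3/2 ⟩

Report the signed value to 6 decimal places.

+√(5/21) = +0.487950

j₁+j₂−J=0  J+j₁−j₂=6  J−j₁+j₂=3  j₁+j₂+J+1=10
(j₁±m₁, j₂±m₂, J±M) = (3,3,3,0,6,3)
P² = 77760/7
sum k=0..0:
  [0] +1/216 = 1/216
S = 1/216
C² = P²·S² = 5/21 ; C = +0.487950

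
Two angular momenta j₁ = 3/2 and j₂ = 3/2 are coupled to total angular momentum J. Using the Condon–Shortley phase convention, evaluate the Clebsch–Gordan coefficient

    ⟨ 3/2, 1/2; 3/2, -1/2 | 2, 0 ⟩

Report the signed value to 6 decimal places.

j₁+j₂−J=1  J+j₁−j₂=2  J−j₁+j₂=2  j₁+j₂+J+1=6
(j₁±m₁, j₂±m₂, J±M) = (2,1,1,2,2,2)
P² = 4/9
sum k=0..1:
  [0] +1/1 = 1
  [1] −1/4 = -1/4
S = 3/4
C² = P²·S² = 1/4 ; C = +0.500000

+√(1/4) = +0.500000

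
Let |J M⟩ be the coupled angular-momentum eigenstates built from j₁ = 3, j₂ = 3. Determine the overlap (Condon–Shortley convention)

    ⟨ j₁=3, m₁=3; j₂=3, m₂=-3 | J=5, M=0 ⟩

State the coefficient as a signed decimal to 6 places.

triangle: 1!·5!·5!/12! = 14400/479001600
(j±m)!: 6!·0!·0!·6!·5!·5! = 7464960000
prefactor² = (2J+1)·Δ·N² = 17280000/7
  k=0: +1/(0!·1!·0!·0!·5!·5!) = 1/14400
Σ = 1/14400  ⇒  CG² = 17280000/7·1/14400² = 1/84
CG = +√(1/84) = +0.109109

+0.109109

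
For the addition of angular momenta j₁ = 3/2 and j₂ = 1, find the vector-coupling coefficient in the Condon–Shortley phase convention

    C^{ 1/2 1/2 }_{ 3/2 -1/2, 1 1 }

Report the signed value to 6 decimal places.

√[2·2!1!0!/4! · 1!2!2!0!1!0!] = √(2/3)
  +(−1)^2/∏(2,0,0,0,1,0)! = 1/2  (running 1/2)
⟨..|..⟩ = √(2/3)·(1/2) = +0.408248

+0.408248  (= +√(1/6))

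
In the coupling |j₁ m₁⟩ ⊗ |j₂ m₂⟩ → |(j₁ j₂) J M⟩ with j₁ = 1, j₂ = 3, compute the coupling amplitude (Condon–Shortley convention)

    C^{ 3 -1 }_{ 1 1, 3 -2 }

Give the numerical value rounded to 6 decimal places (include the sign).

√[7·1!1!5!/8! · 2!0!1!5!2!4!] = √(240)
  +(−1)^0/∏(0,1,0,1,1,4)! = 1/24  (running 1/24)
⟨..|..⟩ = √(240)·(1/24) = +0.645497

+0.645497  (= +√(5/12))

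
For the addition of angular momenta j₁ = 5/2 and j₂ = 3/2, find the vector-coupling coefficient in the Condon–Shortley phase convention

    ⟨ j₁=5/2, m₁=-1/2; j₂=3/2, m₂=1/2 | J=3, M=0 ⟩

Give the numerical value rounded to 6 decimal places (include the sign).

-0.447214  (= −√(1/5))

j₁+j₂−J=1  J+j₁−j₂=4  J−j₁+j₂=2  j₁+j₂+J+1=8
(j₁±m₁, j₂±m₂, J±M) = (2,3,2,1,3,3)
P² = 36/5
sum k=0..1:
  [0] +1/12 = 1/12
  [1] −1/4 = -1/4
S = -1/6
C² = P²·S² = 1/5 ; C = -0.447214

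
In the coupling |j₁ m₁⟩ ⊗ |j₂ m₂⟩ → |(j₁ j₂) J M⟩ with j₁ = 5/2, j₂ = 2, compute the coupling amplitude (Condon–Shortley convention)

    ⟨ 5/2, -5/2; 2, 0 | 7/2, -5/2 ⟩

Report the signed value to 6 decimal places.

triangle: 1!×4!×3!/9! = 144/362880
(j±m)!: 0!×5!×2!×2!×1!×6! = 345600
prefactor² = (2J+1)×Δ×N² = 7680/7
  k=1: −1/(1!×0!×4!×1!×0!×2!) = -1/48
Σ = -1/48  ⇒  CG² = 7680/7×(-1/48)² = 10/21
CG = −√(10/21) = -0.690066

−√(10/21) ≈ -0.690066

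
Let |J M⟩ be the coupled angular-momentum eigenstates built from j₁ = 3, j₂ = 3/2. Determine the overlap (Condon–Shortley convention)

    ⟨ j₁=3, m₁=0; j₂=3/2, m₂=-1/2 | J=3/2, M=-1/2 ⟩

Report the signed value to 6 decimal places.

√[4·3!3!0!/7! · 3!3!1!2!1!2!] = √(144/35)
  +(−1)^1/∏(1,2,2,0,1,0)! = -1/4  (running -1/4)
⟨..|..⟩ = √(144/35)·(-1/4) = -0.507093

−√(9/35) ≈ -0.507093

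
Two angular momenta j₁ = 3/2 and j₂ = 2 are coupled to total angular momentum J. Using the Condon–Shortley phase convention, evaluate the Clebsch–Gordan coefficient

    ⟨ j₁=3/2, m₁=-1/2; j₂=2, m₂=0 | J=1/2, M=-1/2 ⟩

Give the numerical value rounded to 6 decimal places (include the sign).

+√(1/5) ≈ +0.447214

j₁+j₂−J=3  J+j₁−j₂=0  J−j₁+j₂=1  j₁+j₂+J+1=5
(j₁±m₁, j₂±m₂, J±M) = (1,2,2,2,0,1)
P² = 4/5
sum k=2..2:
  [2] +1/2 = 1/2
S = 1/2
C² = P²·S² = 1/5 ; C = +0.447214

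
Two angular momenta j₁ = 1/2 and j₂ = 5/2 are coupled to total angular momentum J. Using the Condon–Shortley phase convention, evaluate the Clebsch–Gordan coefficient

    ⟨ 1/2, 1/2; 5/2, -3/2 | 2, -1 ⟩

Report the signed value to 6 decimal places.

triangle: 1!*0!*4!/6! = 24/720
(j±m)!: 1!*0!*1!*4!*1!*3! = 144
prefactor² = (2J+1)*Δ*N² = 24
  k=0: +1/(0!*1!*0!*1!*0!*3!) = 1/6
Σ = 1/6  ⇒  CG² = 24*1/6² = 2/3
CG = +√(2/3) = +0.816497

+√(2/3) = +0.816497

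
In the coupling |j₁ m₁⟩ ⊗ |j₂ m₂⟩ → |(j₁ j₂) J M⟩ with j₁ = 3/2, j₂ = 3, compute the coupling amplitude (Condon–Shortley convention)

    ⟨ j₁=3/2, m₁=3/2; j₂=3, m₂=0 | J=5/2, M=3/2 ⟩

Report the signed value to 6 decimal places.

triangle: 2!×1!×4!/8! = 48/40320
(j±m)!: 3!×0!×3!×3!×4!×1! = 5184
prefactor² = (2J+1)×Δ×N² = 1296/35
  k=0: +1/(0!×2!×0!×3!×1!×1!) = 1/12
Σ = 1/12  ⇒  CG² = 1296/35×1/12² = 9/35
CG = +√(9/35) = +0.507093

+0.507093  (= +√(9/35))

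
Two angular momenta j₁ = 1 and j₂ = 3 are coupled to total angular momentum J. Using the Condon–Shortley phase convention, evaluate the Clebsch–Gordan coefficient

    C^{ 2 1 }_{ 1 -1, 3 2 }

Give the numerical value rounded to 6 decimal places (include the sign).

+0.690066  (= +√(10/21))

j₁+j₂−J=2  J+j₁−j₂=0  J−j₁+j₂=4  j₁+j₂+J+1=7
(j₁±m₁, j₂±m₂, J±M) = (0,2,5,1,3,1)
P² = 480/7
sum k=2..2:
  [2] +1/12 = 1/12
S = 1/12
C² = P²·S² = 10/21 ; C = +0.690066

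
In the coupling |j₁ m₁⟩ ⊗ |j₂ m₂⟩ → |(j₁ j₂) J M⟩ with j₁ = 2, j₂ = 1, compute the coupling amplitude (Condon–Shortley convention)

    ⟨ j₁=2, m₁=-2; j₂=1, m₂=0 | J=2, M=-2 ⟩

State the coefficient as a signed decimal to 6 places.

j₁+j₂−J=1  J+j₁−j₂=3  J−j₁+j₂=1  j₁+j₂+J+1=6
(j₁±m₁, j₂±m₂, J±M) = (0,4,1,1,0,4)
P² = 24
sum k=1..1:
  [1] −1/6 = -1/6
S = -1/6
C² = P²·S² = 2/3 ; C = -0.816497

−√(2/3) ≈ -0.816497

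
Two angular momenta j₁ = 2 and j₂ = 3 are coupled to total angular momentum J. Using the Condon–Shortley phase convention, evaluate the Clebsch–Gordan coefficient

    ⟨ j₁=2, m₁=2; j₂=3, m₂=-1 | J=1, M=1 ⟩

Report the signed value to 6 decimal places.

√[3·4!0!2!/7! · 4!0!2!4!2!0!] = √(2304/35)
  +(−1)^0/∏(0,4,0,2,0,0)! = 1/48  (running 1/48)
⟨..|..⟩ = √(2304/35)·(1/48) = +0.169031

+0.169031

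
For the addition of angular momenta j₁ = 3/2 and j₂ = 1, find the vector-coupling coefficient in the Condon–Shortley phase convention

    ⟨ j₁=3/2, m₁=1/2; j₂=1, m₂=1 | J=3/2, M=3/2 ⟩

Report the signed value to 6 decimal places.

−√(2/5) ≈ -0.632456

√[4·1!2!1!/5! · 2!1!2!0!3!0!] = √(8/5)
  +(−1)^1/∏(1,0,0,1,2,0)! = -1/2  (running -1/2)
⟨..|..⟩ = √(8/5)·(-1/2) = -0.632456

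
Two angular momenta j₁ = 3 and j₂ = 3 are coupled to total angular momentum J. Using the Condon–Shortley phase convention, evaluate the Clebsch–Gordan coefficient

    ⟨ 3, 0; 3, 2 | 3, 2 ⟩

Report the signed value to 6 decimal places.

+√(1/6) = +0.408248

triangle: 3!×3!×3!/10! = 216/3628800
(j±m)!: 3!×3!×5!×1!×5!×1! = 518400
prefactor² = (2J+1)×Δ×N² = 216
  k=2: +1/(2!×1!×1!×3!×2!×0!) = 1/24
  k=3: −1/(3!×0!×0!×2!×3!×1!) = -1/72
Σ = 1/36  ⇒  CG² = 216×1/36² = 1/6
CG = +√(1/6) = +0.408248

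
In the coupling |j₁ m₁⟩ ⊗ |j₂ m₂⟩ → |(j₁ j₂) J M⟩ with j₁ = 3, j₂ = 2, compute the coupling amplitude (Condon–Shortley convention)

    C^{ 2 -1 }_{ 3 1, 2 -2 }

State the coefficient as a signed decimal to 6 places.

+0.462910  (= +√(3/14))

√[5·3!3!1!/8! · 4!2!0!4!1!3!] = √(216/7)
  +(−1)^0/∏(0,3,2,0,1,1)! = 1/12  (running 1/12)
⟨..|..⟩ = √(216/7)·(1/12) = +0.462910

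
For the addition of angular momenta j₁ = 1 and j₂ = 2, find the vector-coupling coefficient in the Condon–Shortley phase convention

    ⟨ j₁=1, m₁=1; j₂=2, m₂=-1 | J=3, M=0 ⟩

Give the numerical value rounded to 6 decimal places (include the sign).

√[7·0!2!4!/7! · 2!0!1!3!3!3!] = √(144/5)
  +(−1)^0/∏(0,0,0,1,2,3)! = 1/12  (running 1/12)
⟨..|..⟩ = √(144/5)·(1/12) = +0.447214

+√(1/5) = +0.447214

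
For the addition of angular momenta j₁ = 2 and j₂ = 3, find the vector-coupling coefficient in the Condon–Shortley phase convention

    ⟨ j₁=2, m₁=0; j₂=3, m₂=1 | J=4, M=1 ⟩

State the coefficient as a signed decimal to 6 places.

−√(3/28) = -0.327327

j₁+j₂−J=1  J+j₁−j₂=3  J−j₁+j₂=5  j₁+j₂+J+1=10
(j₁±m₁, j₂±m₂, J±M) = (2,2,4,2,5,3)
P² = 1728/7
sum k=0..1:
  [0] +1/48 = 1/48
  [1] −1/24 = -1/24
S = -1/48
C² = P²·S² = 3/28 ; C = -0.327327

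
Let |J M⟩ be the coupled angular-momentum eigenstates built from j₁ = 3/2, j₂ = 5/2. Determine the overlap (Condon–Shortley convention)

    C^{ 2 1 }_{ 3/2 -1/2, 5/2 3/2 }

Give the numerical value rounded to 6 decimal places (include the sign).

triangle: 2!×1!×3!/7! = 12/5040
(j±m)!: 1!×2!×4!×1!×3!×1! = 288
prefactor² = (2J+1)×Δ×N² = 24/7
  k=1: −1/(1!×1!×1!×3!×0!×0!) = -1/6
  k=2: +1/(2!×0!×0!×2!×1!×1!) = 1/4
Σ = 1/12  ⇒  CG² = 24/7×1/12² = 1/42
CG = +√(1/42) = +0.154303

+√(1/42) ≈ +0.154303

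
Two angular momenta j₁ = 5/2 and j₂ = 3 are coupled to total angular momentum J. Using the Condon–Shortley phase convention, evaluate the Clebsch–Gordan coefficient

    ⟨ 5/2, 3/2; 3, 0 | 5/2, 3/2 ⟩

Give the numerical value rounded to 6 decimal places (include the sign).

-0.483046  (= −√(7/30))

triangle: 3!·2!·3!/9! = 72/362880
(j±m)!: 4!·1!·3!·3!·4!·1! = 20736
prefactor² = (2J+1)·Δ·N² = 864/35
  k=0: +1/(0!·3!·1!·3!·1!·0!) = 1/36
  k=1: −1/(1!·2!·0!·2!·2!·1!) = -1/8
Σ = -7/72  ⇒  CG² = 864/35·(-7/72)² = 7/30
CG = −√(7/30) = -0.483046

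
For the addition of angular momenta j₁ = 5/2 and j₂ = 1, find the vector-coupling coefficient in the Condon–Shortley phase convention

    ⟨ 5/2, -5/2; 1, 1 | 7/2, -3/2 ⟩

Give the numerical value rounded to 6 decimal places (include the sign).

+0.218218

j₁+j₂−J=0  J+j₁−j₂=5  J−j₁+j₂=2  j₁+j₂+J+1=8
(j₁±m₁, j₂±m₂, J±M) = (0,5,2,0,2,5)
P² = 19200/7
sum k=0..0:
  [0] +1/240 = 1/240
S = 1/240
C² = P²·S² = 1/21 ; C = +0.218218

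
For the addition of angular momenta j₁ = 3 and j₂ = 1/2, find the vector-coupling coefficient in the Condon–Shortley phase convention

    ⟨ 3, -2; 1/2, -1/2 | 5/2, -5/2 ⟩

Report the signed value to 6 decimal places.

+√(1/7) ≈ +0.377964

j₁+j₂−J=1  J+j₁−j₂=5  J−j₁+j₂=0  j₁+j₂+J+1=7
(j₁±m₁, j₂±m₂, J±M) = (1,5,0,1,0,5)
P² = 14400/7
sum k=0..0:
  [0] +1/120 = 1/120
S = 1/120
C² = P²·S² = 1/7 ; C = +0.377964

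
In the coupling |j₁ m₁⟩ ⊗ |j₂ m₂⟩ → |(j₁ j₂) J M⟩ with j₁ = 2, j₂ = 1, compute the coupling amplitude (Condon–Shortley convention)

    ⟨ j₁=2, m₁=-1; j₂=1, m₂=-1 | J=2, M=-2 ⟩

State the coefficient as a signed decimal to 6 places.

j₁+j₂−J=1  J+j₁−j₂=3  J−j₁+j₂=1  j₁+j₂+J+1=6
(j₁±m₁, j₂±m₂, J±M) = (1,3,0,2,0,4)
P² = 12
sum k=0..0:
  [0] +1/6 = 1/6
S = 1/6
C² = P²·S² = 1/3 ; C = +0.577350

+√(1/3) ≈ +0.577350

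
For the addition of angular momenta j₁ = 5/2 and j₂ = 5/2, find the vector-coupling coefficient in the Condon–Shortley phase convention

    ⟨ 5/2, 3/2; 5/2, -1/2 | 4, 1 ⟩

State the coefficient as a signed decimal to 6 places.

j₁+j₂−J=1  J+j₁−j₂=4  J−j₁+j₂=4  j₁+j₂+J+1=10
(j₁±m₁, j₂±m₂, J±M) = (4,1,2,3,5,3)
P² = 10368/35
sum k=0..1:
  [0] +1/24 = 1/24
  [1] −1/144 = -1/144
S = 5/144
C² = P²·S² = 5/14 ; C = +0.597614

+0.597614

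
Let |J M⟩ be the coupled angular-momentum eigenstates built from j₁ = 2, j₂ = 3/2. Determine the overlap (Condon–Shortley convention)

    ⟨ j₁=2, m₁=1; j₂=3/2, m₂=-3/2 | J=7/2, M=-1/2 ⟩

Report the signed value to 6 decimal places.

+0.338062  (= +√(4/35))

√[8·0!4!3!/8! · 3!1!0!3!3!4!] = √(5184/35)
  +(−1)^0/∏(0,0,1,0,3,3)! = 1/36  (running 1/36)
⟨..|..⟩ = √(5184/35)·(1/36) = +0.338062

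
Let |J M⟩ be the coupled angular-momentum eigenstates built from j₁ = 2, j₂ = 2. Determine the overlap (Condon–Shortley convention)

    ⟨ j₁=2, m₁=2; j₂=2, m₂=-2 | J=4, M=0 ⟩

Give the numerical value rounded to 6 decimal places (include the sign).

√[9·0!4!4!/9! · 4!0!0!4!4!4!] = √(165888/35)
  +(−1)^0/∏(0,0,0,0,4,4)! = 1/576  (running 1/576)
⟨..|..⟩ = √(165888/35)·(1/576) = +0.119523

+0.119523  (= +√(1/70))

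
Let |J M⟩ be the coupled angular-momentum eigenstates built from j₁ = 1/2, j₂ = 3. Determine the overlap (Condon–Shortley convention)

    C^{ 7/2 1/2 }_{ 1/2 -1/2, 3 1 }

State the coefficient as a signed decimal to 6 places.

triangle: 0!·1!·6!/8! = 720/40320
(j±m)!: 0!·1!·4!·2!·4!·3! = 6912
prefactor² = (2J+1)·Δ·N² = 6912/7
  k=0: +1/(0!·0!·1!·4!·0!·2!) = 1/48
Σ = 1/48  ⇒  CG² = 6912/7·1/48² = 3/7
CG = +√(3/7) = +0.654654

+0.654654  (= +√(3/7))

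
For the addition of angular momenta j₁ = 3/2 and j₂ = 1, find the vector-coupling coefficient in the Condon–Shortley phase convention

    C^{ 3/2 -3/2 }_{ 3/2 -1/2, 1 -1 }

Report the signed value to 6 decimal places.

j₁+j₂−J=1  J+j₁−j₂=2  J−j₁+j₂=1  j₁+j₂+J+1=5
(j₁±m₁, j₂±m₂, J±M) = (1,2,0,2,0,3)
P² = 8/5
sum k=0..0:
  [0] +1/2 = 1/2
S = 1/2
C² = P²·S² = 2/5 ; C = +0.632456

+0.632456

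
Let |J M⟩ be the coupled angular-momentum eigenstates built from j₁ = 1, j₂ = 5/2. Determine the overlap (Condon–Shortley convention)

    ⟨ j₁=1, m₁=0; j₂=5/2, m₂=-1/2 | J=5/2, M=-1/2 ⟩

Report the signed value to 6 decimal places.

j₁+j₂−J=1  J+j₁−j₂=1  J−j₁+j₂=4  j₁+j₂+J+1=7
(j₁±m₁, j₂±m₂, J±M) = (1,1,2,3,2,3)
P² = 144/35
sum k=0..1:
  [0] +1/4 = 1/4
  [1] −1/6 = -1/6
S = 1/12
C² = P²·S² = 1/35 ; C = +0.169031

+0.169031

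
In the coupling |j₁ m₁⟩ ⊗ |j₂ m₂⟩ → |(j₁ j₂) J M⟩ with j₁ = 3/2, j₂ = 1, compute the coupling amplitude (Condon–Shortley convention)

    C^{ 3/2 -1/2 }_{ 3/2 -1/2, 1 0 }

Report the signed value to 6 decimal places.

−√(1/15) = -0.258199

√[4·1!2!1!/5! · 1!2!1!1!1!2!] = √(4/15)
  +(−1)^0/∏(0,1,2,1,0,0)! = 1/2  (running 1/2)
  +(−1)^1/∏(1,0,1,0,1,1)! = -1  (running -1/2)
⟨..|..⟩ = √(4/15)·(-1/2) = -0.258199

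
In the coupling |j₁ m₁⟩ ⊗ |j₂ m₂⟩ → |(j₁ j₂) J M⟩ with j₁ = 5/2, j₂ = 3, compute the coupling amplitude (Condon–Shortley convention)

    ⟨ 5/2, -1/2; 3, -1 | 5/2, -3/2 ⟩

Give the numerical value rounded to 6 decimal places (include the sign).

−√(1/35) ≈ -0.169031

triangle: 3!×2!×3!/9! = 72/362880
(j±m)!: 2!×3!×2!×4!×1!×4! = 13824
prefactor² = (2J+1)×Δ×N² = 576/35
  k=1: −1/(1!×2!×2!×1!×0!×2!) = -1/8
  k=2: +1/(2!×1!×1!×0!×1!×3!) = 1/12
Σ = -1/24  ⇒  CG² = 576/35×(-1/24)² = 1/35
CG = −√(1/35) = -0.169031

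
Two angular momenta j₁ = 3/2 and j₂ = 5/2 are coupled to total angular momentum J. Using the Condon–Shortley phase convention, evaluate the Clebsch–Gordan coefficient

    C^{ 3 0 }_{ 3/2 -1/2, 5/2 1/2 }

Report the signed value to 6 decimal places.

-0.447214  (= −√(1/5))

triangle: 1!×2!×4!/8! = 48/40320
(j±m)!: 1!×2!×3!×2!×3!×3! = 864
prefactor² = (2J+1)×Δ×N² = 36/5
  k=0: +1/(0!×1!×2!×3!×0!×1!) = 1/12
  k=1: −1/(1!×0!×1!×2!×1!×2!) = -1/4
Σ = -1/6  ⇒  CG² = 36/5×(-1/6)² = 1/5
CG = −√(1/5) = -0.447214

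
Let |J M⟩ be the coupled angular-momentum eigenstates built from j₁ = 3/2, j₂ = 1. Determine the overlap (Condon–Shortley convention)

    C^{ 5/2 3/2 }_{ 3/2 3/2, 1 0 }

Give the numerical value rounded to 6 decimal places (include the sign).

j₁+j₂−J=0  J+j₁−j₂=3  J−j₁+j₂=2  j₁+j₂+J+1=6
(j₁±m₁, j₂±m₂, J±M) = (3,0,1,1,4,1)
P² = 72/5
sum k=0..0:
  [0] +1/6 = 1/6
S = 1/6
C² = P²·S² = 2/5 ; C = +0.632456

+√(2/5) ≈ +0.632456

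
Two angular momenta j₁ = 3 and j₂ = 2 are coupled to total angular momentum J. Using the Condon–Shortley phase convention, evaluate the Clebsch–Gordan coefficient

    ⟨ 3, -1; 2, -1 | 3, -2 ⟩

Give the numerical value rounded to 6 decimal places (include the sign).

-0.500000

triangle: 2!*4!*2!/9! = 96/362880
(j±m)!: 2!*4!*1!*3!*1!*5! = 34560
prefactor² = (2J+1)*Δ*N² = 64
  k=0: +1/(0!*2!*4!*1!*0!*1!) = 1/48
  k=1: −1/(1!*1!*3!*0!*1!*2!) = -1/12
Σ = -1/16  ⇒  CG² = 64*(-1/16)² = 1/4
CG = −√(1/4) = -0.500000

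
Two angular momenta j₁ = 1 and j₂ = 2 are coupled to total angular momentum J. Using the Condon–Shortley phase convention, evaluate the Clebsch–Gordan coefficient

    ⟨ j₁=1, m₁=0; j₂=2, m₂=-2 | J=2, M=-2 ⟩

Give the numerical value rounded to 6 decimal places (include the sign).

triangle: 1!*1!*3!/6! = 6/720
(j±m)!: 1!*1!*0!*4!*0!*4! = 576
prefactor² = (2J+1)*Δ*N² = 24
  k=0: +1/(0!*1!*1!*0!*0!*3!) = 1/6
Σ = 1/6  ⇒  CG² = 24*1/6² = 2/3
CG = +√(2/3) = +0.816497

+0.816497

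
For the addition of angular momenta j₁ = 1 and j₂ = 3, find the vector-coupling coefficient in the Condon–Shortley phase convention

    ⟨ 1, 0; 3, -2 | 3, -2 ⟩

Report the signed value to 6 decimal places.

+√(1/3) = +0.577350

triangle: 1!*1!*5!/8! = 120/40320
(j±m)!: 1!*1!*1!*5!*1!*5! = 14400
prefactor² = (2J+1)*Δ*N² = 300
  k=0: +1/(0!*1!*1!*1!*0!*4!) = 1/24
  k=1: −1/(1!*0!*0!*0!*1!*5!) = -1/120
Σ = 1/30  ⇒  CG² = 300*1/30² = 1/3
CG = +√(1/3) = +0.577350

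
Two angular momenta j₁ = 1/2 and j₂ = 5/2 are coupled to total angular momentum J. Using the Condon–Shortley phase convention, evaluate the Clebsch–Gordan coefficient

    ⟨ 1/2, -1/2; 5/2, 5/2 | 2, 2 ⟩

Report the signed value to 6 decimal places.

j₁+j₂−J=1  J+j₁−j₂=0  J−j₁+j₂=4  j₁+j₂+J+1=6
(j₁±m₁, j₂±m₂, J±M) = (0,1,5,0,4,0)
P² = 480
sum k=1..1:
  [1] −1/24 = -1/24
S = -1/24
C² = P²·S² = 5/6 ; C = -0.912871

−√(5/6) = -0.912871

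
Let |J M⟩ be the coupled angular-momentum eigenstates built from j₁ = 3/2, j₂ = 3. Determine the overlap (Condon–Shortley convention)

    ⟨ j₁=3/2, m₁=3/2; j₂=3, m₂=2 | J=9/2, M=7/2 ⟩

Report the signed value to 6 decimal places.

+0.816497

√[10·0!3!6!/10! · 3!0!5!1!8!1!] = √(345600)
  +(−1)^0/∏(0,0,0,5,3,1)! = 1/720  (running 1/720)
⟨..|..⟩ = √(345600)·(1/720) = +0.816497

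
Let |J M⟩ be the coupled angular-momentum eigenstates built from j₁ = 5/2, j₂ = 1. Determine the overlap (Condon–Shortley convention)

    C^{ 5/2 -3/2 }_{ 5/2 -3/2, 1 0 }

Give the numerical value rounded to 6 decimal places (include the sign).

triangle: 1!×4!×1!/7! = 24/5040
(j±m)!: 1!×4!×1!×1!×1!×4! = 576
prefactor² = (2J+1)×Δ×N² = 576/35
  k=0: +1/(0!×1!×4!×1!×0!×0!) = 1/24
  k=1: −1/(1!×0!×3!×0!×1!×1!) = -1/6
Σ = -1/8  ⇒  CG² = 576/35×(-1/8)² = 9/35
CG = −√(9/35) = -0.507093

-0.507093  (= −√(9/35))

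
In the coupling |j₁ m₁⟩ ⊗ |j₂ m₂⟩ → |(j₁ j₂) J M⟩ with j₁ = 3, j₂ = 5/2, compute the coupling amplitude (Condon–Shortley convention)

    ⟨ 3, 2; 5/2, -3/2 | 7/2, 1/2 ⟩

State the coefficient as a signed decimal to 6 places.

+√(20/63) ≈ +0.563436

j₁+j₂−J=2  J+j₁−j₂=4  J−j₁+j₂=3  j₁+j₂+J+1=10
(j₁±m₁, j₂±m₂, J±M) = (5,1,1,4,4,3)
P² = 9216/35
sum k=0..1:
  [0] +1/24 = 1/24
  [1] −1/144 = -1/144
S = 5/144
C² = P²·S² = 20/63 ; C = +0.563436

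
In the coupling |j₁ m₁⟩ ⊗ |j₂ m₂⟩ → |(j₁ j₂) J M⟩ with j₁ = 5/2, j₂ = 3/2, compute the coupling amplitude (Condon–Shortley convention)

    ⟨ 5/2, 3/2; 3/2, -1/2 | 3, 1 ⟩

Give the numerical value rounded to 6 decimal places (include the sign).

triangle: 1!*4!*2!/8! = 48/40320
(j±m)!: 4!*1!*1!*2!*4!*2! = 2304
prefactor² = (2J+1)*Δ*N² = 96/5
  k=0: +1/(0!*1!*1!*1!*3!*1!) = 1/6
  k=1: −1/(1!*0!*0!*0!*4!*2!) = -1/48
Σ = 7/48  ⇒  CG² = 96/5*7/48² = 49/120
CG = +√(49/120) = +0.639010

+√(49/120) = +0.639010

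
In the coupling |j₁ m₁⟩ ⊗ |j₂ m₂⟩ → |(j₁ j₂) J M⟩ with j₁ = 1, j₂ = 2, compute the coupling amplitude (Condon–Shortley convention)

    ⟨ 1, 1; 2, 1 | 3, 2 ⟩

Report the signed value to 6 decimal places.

+0.816497  (= +√(2/3))

triangle: 0!×2!×4!/7! = 48/5040
(j±m)!: 2!×0!×3!×1!×5!×1! = 1440
prefactor² = (2J+1)×Δ×N² = 96
  k=0: +1/(0!×0!×0!×3!×2!×1!) = 1/12
Σ = 1/12  ⇒  CG² = 96×1/12² = 2/3
CG = +√(2/3) = +0.816497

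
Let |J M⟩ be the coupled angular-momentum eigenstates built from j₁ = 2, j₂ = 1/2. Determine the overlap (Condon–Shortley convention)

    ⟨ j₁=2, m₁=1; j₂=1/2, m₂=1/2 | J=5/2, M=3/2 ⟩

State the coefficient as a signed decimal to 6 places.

√[6·0!4!1!/6! · 3!1!1!0!4!1!] = √(144/5)
  +(−1)^0/∏(0,0,1,1,3,0)! = 1/6  (running 1/6)
⟨..|..⟩ = √(144/5)·(1/6) = +0.894427

+0.894427  (= +√(4/5))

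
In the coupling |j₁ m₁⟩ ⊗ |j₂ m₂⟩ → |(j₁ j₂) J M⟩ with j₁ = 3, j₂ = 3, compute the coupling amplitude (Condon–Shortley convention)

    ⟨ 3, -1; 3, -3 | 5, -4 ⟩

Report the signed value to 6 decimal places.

√[11·1!5!5!/12! · 2!4!0!6!1!9!] = √(4147200)
  +(−1)^0/∏(0,1,4,0,1,5)! = 1/2880  (running 1/2880)
⟨..|..⟩ = √(4147200)·(1/2880) = +0.707107

+0.707107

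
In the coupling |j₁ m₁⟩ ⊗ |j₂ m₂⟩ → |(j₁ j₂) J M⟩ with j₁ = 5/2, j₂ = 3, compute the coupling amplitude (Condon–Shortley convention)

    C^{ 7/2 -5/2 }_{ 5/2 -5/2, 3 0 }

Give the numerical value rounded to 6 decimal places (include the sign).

+0.617213

√[8·2!3!4!/10! · 0!5!3!3!1!6!] = √(13824/7)
  +(−1)^2/∏(2,0,3,1,0,3)! = 1/72  (running 1/72)
⟨..|..⟩ = √(13824/7)·(1/72) = +0.617213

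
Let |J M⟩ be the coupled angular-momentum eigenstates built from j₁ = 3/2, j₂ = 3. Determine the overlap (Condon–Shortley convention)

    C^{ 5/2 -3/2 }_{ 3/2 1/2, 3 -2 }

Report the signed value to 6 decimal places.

triangle: 2!*1!*4!/8! = 48/40320
(j±m)!: 2!*1!*1!*5!*1!*4! = 5760
prefactor² = (2J+1)*Δ*N² = 288/7
  k=0: +1/(0!*2!*1!*1!*0!*3!) = 1/12
  k=1: −1/(1!*1!*0!*0!*1!*4!) = -1/24
Σ = 1/24  ⇒  CG² = 288/7*1/24² = 1/14
CG = +√(1/14) = +0.267261

+√(1/14) = +0.267261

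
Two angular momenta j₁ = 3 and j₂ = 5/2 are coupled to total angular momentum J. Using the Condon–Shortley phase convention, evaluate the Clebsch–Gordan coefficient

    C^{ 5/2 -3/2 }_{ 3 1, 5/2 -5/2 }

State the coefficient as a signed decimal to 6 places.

triangle: 3!*3!*2!/9! = 72/362880
(j±m)!: 4!*2!*0!*5!*1!*4! = 138240
prefactor² = (2J+1)*Δ*N² = 1152/7
  k=0: +1/(0!*3!*2!*0!*1!*2!) = 1/24
Σ = 1/24  ⇒  CG² = 1152/7*1/24² = 2/7
CG = +√(2/7) = +0.534522

+0.534522  (= +√(2/7))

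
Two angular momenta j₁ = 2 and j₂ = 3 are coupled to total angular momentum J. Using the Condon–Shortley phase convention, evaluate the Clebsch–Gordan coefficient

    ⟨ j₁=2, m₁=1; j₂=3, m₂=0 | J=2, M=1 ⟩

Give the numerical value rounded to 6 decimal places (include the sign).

√[5·3!1!3!/8! · 3!1!3!3!3!1!] = √(81/14)
  +(−1)^0/∏(0,3,1,3,0,0)! = 1/36  (running 1/36)
  +(−1)^1/∏(1,2,0,2,1,1)! = -1/4  (running -2/9)
⟨..|..⟩ = √(81/14)·(-2/9) = -0.534522

−√(2/7) = -0.534522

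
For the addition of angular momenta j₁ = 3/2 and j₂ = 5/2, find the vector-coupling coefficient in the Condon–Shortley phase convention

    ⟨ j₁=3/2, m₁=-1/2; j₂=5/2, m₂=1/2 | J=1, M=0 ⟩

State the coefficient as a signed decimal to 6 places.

+0.547723

j₁+j₂−J=3  J+j₁−j₂=0  J−j₁+j₂=2  j₁+j₂+J+1=6
(j₁±m₁, j₂±m₂, J±M) = (1,2,3,2,1,1)
P² = 6/5
sum k=2..2:
  [2] +1/2 = 1/2
S = 1/2
C² = P²·S² = 3/10 ; C = +0.547723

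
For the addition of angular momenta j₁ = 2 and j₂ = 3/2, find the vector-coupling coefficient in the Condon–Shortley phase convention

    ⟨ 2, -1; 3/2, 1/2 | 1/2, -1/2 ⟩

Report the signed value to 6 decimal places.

triangle: 3!*1!*0!/5! = 6/120
(j±m)!: 1!*3!*2!*1!*0!*1! = 12
prefactor² = (2J+1)*Δ*N² = 6/5
  k=2: +1/(2!*1!*1!*0!*0!*0!) = 1/2
Σ = 1/2  ⇒  CG² = 6/5*1/2² = 3/10
CG = +√(3/10) = +0.547723

+√(3/10) = +0.547723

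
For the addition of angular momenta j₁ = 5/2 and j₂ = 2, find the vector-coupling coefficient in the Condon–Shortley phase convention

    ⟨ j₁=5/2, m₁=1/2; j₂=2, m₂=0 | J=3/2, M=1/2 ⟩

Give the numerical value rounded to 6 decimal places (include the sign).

√[4·3!2!1!/7! · 3!2!2!2!2!1!] = √(32/35)
  +(−1)^1/∏(1,2,1,1,1,0)! = -1/2  (running -1/2)
  +(−1)^2/∏(2,1,0,0,2,1)! = 1/4  (running -1/4)
⟨..|..⟩ = √(32/35)·(-1/4) = -0.239046

-0.239046  (= −√(2/35))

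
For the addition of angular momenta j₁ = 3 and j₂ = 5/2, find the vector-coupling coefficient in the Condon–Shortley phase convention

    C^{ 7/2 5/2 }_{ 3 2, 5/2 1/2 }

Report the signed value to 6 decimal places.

-0.178174

triangle: 2!×4!×3!/10! = 288/3628800
(j±m)!: 5!×1!×3!×2!×6!×1! = 1036800
prefactor² = (2J+1)×Δ×N² = 4608/7
  k=0: +1/(0!×2!×1!×3!×3!×0!) = 1/72
  k=1: −1/(1!×1!×0!×2!×4!×1!) = -1/48
Σ = -1/144  ⇒  CG² = 4608/7×(-1/144)² = 2/63
CG = −√(2/63) = -0.178174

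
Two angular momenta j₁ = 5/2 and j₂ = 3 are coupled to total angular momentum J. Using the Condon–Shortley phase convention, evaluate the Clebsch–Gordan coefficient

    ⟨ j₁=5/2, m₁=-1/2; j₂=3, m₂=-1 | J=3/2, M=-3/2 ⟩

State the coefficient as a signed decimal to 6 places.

triangle: 4!×1!×2!/8! = 48/40320
(j±m)!: 2!×3!×2!×4!×0!×3! = 3456
prefactor² = (2J+1)×Δ×N² = 576/35
  k=2: +1/(2!×2!×1!×0!×0!×2!) = 1/8
Σ = 1/8  ⇒  CG² = 576/35×1/8² = 9/35
CG = +√(9/35) = +0.507093

+√(9/35) = +0.507093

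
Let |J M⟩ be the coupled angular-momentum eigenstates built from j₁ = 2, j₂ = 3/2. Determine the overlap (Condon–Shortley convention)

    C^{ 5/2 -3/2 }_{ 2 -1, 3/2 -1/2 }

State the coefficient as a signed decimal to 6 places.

−√(1/35) ≈ -0.169031

triangle: 1!·3!·2!/7! = 12/5040
(j±m)!: 1!·3!·1!·2!·1!·4! = 288
prefactor² = (2J+1)·Δ·N² = 144/35
  k=0: +1/(0!·1!·3!·1!·0!·1!) = 1/6
  k=1: −1/(1!·0!·2!·0!·1!·2!) = -1/4
Σ = -1/12  ⇒  CG² = 144/35·(-1/12)² = 1/35
CG = −√(1/35) = -0.169031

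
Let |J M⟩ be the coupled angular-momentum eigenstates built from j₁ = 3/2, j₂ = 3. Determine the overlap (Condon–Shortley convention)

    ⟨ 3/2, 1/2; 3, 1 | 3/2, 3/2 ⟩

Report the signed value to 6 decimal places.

−√(4/35) ≈ -0.338062

triangle: 3!·0!·3!/7! = 36/5040
(j±m)!: 2!·1!·4!·2!·3!·0! = 576
prefactor² = (2J+1)·Δ·N² = 576/35
  k=1: −1/(1!·2!·0!·3!·0!·0!) = -1/12
Σ = -1/12  ⇒  CG² = 576/35·(-1/12)² = 4/35
CG = −√(4/35) = -0.338062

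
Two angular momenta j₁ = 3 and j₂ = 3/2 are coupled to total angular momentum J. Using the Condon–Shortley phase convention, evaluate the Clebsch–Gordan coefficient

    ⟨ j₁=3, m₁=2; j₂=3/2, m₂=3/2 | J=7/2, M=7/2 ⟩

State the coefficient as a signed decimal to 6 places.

-0.577350  (= −√(1/3))

j₁+j₂−J=1  J+j₁−j₂=5  J−j₁+j₂=2  j₁+j₂+J+1=9
(j₁±m₁, j₂±m₂, J±M) = (5,1,3,0,7,0)
P² = 19200
sum k=1..1:
  [1] −1/240 = -1/240
S = -1/240
C² = P²·S² = 1/3 ; C = -0.577350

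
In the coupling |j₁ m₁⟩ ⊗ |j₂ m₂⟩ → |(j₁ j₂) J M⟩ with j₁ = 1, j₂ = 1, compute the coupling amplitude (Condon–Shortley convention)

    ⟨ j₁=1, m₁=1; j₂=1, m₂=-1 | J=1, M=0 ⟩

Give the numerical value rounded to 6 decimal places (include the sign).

triangle: 1!·1!·1!/4! = 1/24
(j±m)!: 2!·0!·0!·2!·1!·1! = 4
prefactor² = (2J+1)·Δ·N² = 1/2
  k=0: +1/(0!·1!·0!·0!·1!·1!) = 1
Σ = 1  ⇒  CG² = 1/2·1² = 1/2
CG = +√(1/2) = +0.707107

+√(1/2) ≈ +0.707107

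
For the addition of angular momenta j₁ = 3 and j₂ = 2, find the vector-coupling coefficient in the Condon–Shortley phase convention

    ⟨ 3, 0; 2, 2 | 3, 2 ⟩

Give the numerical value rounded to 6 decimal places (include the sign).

triangle: 2!×4!×2!/9! = 96/362880
(j±m)!: 3!×3!×4!×0!×5!×1! = 103680
prefactor² = (2J+1)×Δ×N² = 192
  k=2: +1/(2!×0!×1!×2!×3!×0!) = 1/24
Σ = 1/24  ⇒  CG² = 192×1/24² = 1/3
CG = +√(1/3) = +0.577350

+0.577350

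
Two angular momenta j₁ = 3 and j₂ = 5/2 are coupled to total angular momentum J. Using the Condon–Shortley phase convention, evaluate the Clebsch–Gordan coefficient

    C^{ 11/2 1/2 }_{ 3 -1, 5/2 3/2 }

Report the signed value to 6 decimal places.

j₁+j₂−J=0  J+j₁−j₂=6  J−j₁+j₂=5  j₁+j₂+J+1=12
(j₁±m₁, j₂±m₂, J±M) = (2,4,4,1,6,5)
P² = 16588800/77
sum k=0..0:
  [0] +1/1152 = 1/1152
S = 1/1152
C² = P²·S² = 25/154 ; C = +0.402911

+√(25/154) = +0.402911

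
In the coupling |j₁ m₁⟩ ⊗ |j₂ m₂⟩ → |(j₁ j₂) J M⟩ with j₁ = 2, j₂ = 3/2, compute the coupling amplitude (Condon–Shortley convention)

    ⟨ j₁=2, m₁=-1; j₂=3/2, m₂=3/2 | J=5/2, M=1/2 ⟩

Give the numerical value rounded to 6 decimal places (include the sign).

triangle: 1!×3!×2!/7! = 12/5040
(j±m)!: 1!×3!×3!×0!×3!×2! = 432
prefactor² = (2J+1)×Δ×N² = 216/35
  k=1: −1/(1!×0!×2!×2!×1!×0!) = -1/4
Σ = -1/4  ⇒  CG² = 216/35×(-1/4)² = 27/70
CG = −√(27/70) = -0.621059

-0.621059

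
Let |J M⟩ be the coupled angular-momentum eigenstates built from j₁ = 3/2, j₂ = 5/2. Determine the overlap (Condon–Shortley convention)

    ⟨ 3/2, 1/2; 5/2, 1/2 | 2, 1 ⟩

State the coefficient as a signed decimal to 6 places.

triangle: 2!·1!·3!/7! = 12/5040
(j±m)!: 2!·1!·3!·2!·3!·1! = 144
prefactor² = (2J+1)·Δ·N² = 12/7
  k=0: +1/(0!·2!·1!·3!·0!·0!) = 1/12
  k=1: −1/(1!·1!·0!·2!·1!·1!) = -1/2
Σ = -5/12  ⇒  CG² = 12/7·(-5/12)² = 25/84
CG = −√(25/84) = -0.545545

-0.545545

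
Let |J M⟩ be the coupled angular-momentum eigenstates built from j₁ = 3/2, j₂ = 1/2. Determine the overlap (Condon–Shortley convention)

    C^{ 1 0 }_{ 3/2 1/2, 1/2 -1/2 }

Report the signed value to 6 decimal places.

+0.707107  (= +√(1/2))

√[3·1!2!0!/4! · 2!1!0!1!1!1!] = √(1/2)
  +(−1)^0/∏(0,1,1,0,1,0)! = 1  (running 1)
⟨..|..⟩ = √(1/2)·(1) = +0.707107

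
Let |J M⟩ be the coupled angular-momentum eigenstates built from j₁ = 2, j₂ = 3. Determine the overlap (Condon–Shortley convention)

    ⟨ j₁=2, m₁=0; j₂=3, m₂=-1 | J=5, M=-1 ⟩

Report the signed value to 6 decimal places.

triangle: 0!·4!·6!/11! = 17280/39916800
(j±m)!: 2!·2!·2!·4!·4!·6! = 3317760
prefactor² = (2J+1)·Δ·N² = 110592/7
  k=0: +1/(0!·0!·2!·2!·2!·4!) = 1/192
Σ = 1/192  ⇒  CG² = 110592/7·1/192² = 3/7
CG = +√(3/7) = +0.654654

+√(3/7) = +0.654654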